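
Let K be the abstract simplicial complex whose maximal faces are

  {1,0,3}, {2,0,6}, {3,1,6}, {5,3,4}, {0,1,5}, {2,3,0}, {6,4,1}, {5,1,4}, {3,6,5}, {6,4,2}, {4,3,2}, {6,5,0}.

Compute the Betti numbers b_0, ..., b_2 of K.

b_0 = 1, b_1 = 0, b_2 = 0.

Take the total order 0 < 1 < 2 < 3 < 4 < 5 < 6 on the vertex set. Then K (dimension 2) consists of the simplices:

  0-simplices (7): [0], [1], [2], [3], [4], [5], [6]
  1-simplices (18): [0,1], [0,2], [0,3], [0,5], [0,6], [1,3], [1,4], [1,5], [1,6], [2,3], [2,4], [2,6], [3,4], [3,5], [3,6], [4,5], [4,6], [5,6]
  2-simplices (12): [0,1,3], [0,1,5], [0,2,3], [0,2,6], [0,5,6], [1,3,6], [1,4,5], [1,4,6], [2,3,4], [2,4,6], [3,4,5], [3,5,6]

so the chain groups are C_0 ≅ Z^7, C_1 ≅ Z^18, C_2 ≅ Z^12.

Boundary ∂_1: C_1 → C_0 sends each edge [p,q] (with p < q) to q − p. For instance
  ∂[4,6] = [6] − [4].
This gives a 7×18 integer matrix of rank 6; reducing to Smith normal form yields diagonal entries (1,1,1,1,1,1).

The boundary map ∂_2: C_2 → C_1 maps a triangle to the signed sum of its edges. For instance
  ∂[1,4,6] = [4,6] − [1,6] + [1,4],
  ∂[0,1,5] = [1,5] − [0,5] + [0,1].
This gives a 18×12 integer matrix of rank 12; reducing to Smith normal form yields diagonal entries (1,1,1,1,1,1,1,1,1,1,1,2).

Reading off H_k = ker ∂_k / im ∂_{k+1}:

  H_0: rank C_0 − rank ∂_1 = 7 − 6 = 1, and the invariant factors of ∂_1 are all 1, so H_0 ≅ Z.
  H_1: rank ker ∂_1 − rank ∂_2 = (18 − 6) − 12 = 0, and ∂_2 has invariant factor 2 > 1, so H_1 ≅ Z_2.
  H_2: rank ker ∂_2 − rank ∂_3 = (12 − 12) − 0 = 0, and there is no ∂_3, so H_2 ≅ 0.

Hence the Betti numbers are b_0 = 1, b_1 = 0, b_2 = 0.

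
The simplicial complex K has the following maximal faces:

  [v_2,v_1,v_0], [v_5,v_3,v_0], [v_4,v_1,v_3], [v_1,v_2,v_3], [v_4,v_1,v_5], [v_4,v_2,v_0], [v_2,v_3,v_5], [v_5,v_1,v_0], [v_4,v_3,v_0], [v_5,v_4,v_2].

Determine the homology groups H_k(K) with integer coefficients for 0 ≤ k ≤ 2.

K has 6 vertices, 15 edges, 10 triangles.
rank ∂_0 = 0, rank ∂_1 = 5 ⇒ b_0 = 6 − 0 − 5 = 1; all invariant factors of ∂_1 are 1 so no torsion. So H_0 = Z.
rank ∂_1 = 5, rank ∂_2 = 10 ⇒ b_1 = 15 − 5 − 10 = 0; ∂_2 has invariant factor(s) [2] giving torsion. So H_1 = Z/2.
rank ∂_2 = 10, rank ∂_3 = 0 ⇒ b_2 = 10 − 10 − 0 = 0. So H_2 = 0.

H_0 ≅ Z,  H_1 ≅ Z/2,  H_2 = 0.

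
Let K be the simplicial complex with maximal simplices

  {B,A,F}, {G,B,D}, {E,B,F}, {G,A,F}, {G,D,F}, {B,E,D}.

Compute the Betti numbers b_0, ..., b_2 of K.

b_0 = 1, b_1 = 1, b_2 = 0.

We work with the vertex ordering A < B < D < E < F < G. The simplices of K, each written with vertices in increasing order, are:

  0-simplices (6): A, B, D, E, F, G
  1-simplices (12): AB, AF, AG, BD, BE, BF, BG, DE, DF, DG, EF, FG
  2-simplices (6): ABF, AFG, BDE, BDG, BEF, DFG

giving chain groups C_0 ≅ Z^6, C_1 ≅ Z^12, C_2 ≅ Z^6.

Boundary ∂_1: C_1 → C_0 maps an edge to its endpoints' difference, ∂[p,q] = q − p.
The 6×12 boundary matrix has rank 5 and Smith normal form diag(1,1,1,1,1).

The boundary map ∂_2: C_2 → C_1 sends each 2-simplex [p,q,r] to [q,r] − [p,r] + [p,q]. For instance
  ∂ABF = BF − AF + AB,
  ∂DFG = FG − DG + DF.
As a 12×6 matrix over Z this has rank 6, with invariant factors (1,1,1,1,1,1).

From H_k ≅ ker(∂_k) / im(∂_{k+1}) we obtain:

  H_0: rank C_0 − rank ∂_1 = 6 − 5 = 1, and the invariant factors of ∂_1 are all 1, so H_0 = Z.
  H_1: rank ker ∂_1 − rank ∂_2 = (12 − 5) − 6 = 1, and the invariant factors of ∂_2 are all 1, so H_1 = Z.
  H_2: rank ker ∂_2 − rank ∂_3 = (6 − 6) − 0 = 0, and there is no ∂_3, so H_2 = 0.

Hence the Betti numbers are b_0 = 1, b_1 = 1, b_2 = 0.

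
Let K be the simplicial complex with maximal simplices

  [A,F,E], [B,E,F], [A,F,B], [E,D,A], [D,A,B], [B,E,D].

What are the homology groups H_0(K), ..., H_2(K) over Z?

H_0 = Z,  H_1 = 0,  H_2 = Z.

Order the vertices as A < B < D < E < F. Listing each simplex with vertices in this order, K has dimension 2 with simplices:

  0-simplices (5): A, B, D, E, F
  1-simplices (9): AB, AD, AE, AF, BD, BE, BF, DE, EF
  2-simplices (6): ABD, ABF, ADE, AEF, BDE, BEF

so the chain groups are C_0 ≅ Z^5, C_1 ≅ Z^9, C_2 ≅ Z^6.

Boundary ∂_1: C_1 → C_0 maps an edge to its endpoints' difference, ∂[p,q] = q − p. For instance
  ∂BE = E − B.
As a 5×9 matrix over Z this has rank 4, with invariant factors (1,1,1,1).

Boundary ∂_2: C_2 → C_1 sends each 2-simplex [p,q,r] to [q,r] − [p,r] + [p,q]. For instance
  ∂BDE = DE − BE + BD,
  ∂BEF = EF − BF + BE.
This gives a 9×6 integer matrix of rank 5; reducing to Smith normal form yields diagonal entries (1,1,1,1,1).

Computing H_k = (kernel of ∂_k) / (image of ∂_{k+1}):

  H_0: rank C_0 − rank ∂_1 = 5 − 4 = 1, and the invariant factors of ∂_1 are all 1, so H_0 ≅ Z.
  H_1: rank ker ∂_1 − rank ∂_2 = (9 − 4) − 5 = 0, and the invariant factors of ∂_2 are all 1, so H_1 ≅ 0.
  H_2: rank ker ∂_2 − rank ∂_3 = (6 − 5) − 0 = 1, and there is no ∂_3, so H_2 ≅ Z.

As a check, the Euler characteristic is 5 − 9 + 6 = 2, which agrees with 1 − 0 + 1 = 2.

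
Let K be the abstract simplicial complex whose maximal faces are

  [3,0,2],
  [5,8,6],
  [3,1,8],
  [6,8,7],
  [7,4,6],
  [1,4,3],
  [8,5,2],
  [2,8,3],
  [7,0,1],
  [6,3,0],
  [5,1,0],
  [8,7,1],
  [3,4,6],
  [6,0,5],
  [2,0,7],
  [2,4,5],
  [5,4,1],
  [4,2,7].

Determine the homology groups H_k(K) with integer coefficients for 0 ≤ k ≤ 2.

H_0 = Z,  H_1 = Z^2,  H_2 = Z.

Fix the vertex order 0 < 1 < 2 < 3 < 4 < 5 < 6 < 7 < 8 and write every simplex with vertices in increasing order. Then dim K = 2 and the simplices of K are:

  0-simplices (9): [0], [1], [2], [3], [4], [5], [6], [7], [8]
  1-simplices (27): (27 of them)
  2-simplices (18): [0,1,5], [0,1,7], [0,2,3], [0,2,7], [0,3,6], [0,5,6], [1,3,4], [1,3,8], [1,4,5], [1,7,8], [2,3,8], [2,4,5], [2,4,7], [2,5,8], [3,4,6], [4,6,7], [5,6,8], [6,7,8]

giving chain groups C_0 ≅ Z^9, C_1 ≅ Z^27, C_2 ≅ Z^18.

Boundary ∂_1: C_1 → C_0 sends each edge [p,q] (with p < q) to q − p.
The 9×27 boundary matrix has rank 8 and Smith normal form diag(1,1,1,1,1,1,1,1).

∂_2: C_2 → C_1 maps a triangle to the signed sum of its edges. For instance
  ∂[0,1,7] = [1,7] − [0,7] + [0,1],
  ∂[1,4,5] = [4,5] − [1,5] + [1,4].
The 27×18 boundary matrix has rank 17 and Smith normal form diag(1,1,1,1,1,1,1,1,1,1,1,1,1,1,1,1,1).

Reading off H_k = ker ∂_k / im ∂_{k+1}:

  H_0: rank C_0 − rank ∂_1 = 9 − 8 = 1, and the invariant factors of ∂_1 are all 1, so H_0 = Z.
  H_1: rank ker ∂_1 − rank ∂_2 = (27 − 8) − 17 = 2, and the invariant factors of ∂_2 are all 1, so H_1 = Z^2.
  H_2: rank ker ∂_2 − rank ∂_3 = (18 − 17) − 0 = 1, and there is no ∂_3, so H_2 = Z.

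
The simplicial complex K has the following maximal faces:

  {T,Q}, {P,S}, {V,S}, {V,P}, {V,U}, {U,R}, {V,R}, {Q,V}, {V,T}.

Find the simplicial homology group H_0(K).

We work with the vertex ordering P < Q < R < S < T < U < V. The simplices of K, each written with vertices in increasing order, are:

  0-simplices (7): P, Q, R, S, T, U, V
  1-simplices (9): PS, PV, QT, QV, RU, RV, SV, TV, UV

so the chain groups are C_0 ≅ Z^7, C_1 ≅ Z^9.

The boundary map ∂_1: C_1 → C_0 sends each edge [p,q] (with p < q) to q − p.
The resulting 7×9 matrix has rank 6, and its Smith normal form has invariant factors (1,1,1,1,1,1).

Reading off H_k = ker ∂_k / im ∂_{k+1}:

  H_0: rank C_0 − rank ∂_1 = 7 − 6 = 1, and the invariant factors of ∂_1 are all 1, so H_0 = Z.

(K is a triangulation of a wedge of 3 circles.)

H_0 ≅ Z.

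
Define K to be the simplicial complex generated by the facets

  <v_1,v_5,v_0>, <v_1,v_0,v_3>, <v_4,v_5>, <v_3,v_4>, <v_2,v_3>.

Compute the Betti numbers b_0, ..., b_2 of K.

Fix the vertex order v_0 < v_1 < v_2 < v_3 < v_4 < v_5 and write every simplex with vertices in increasing order. Then dim K = 2 and the simplices of K are:

  0-simplices (6): [v_0], [v_1], [v_2], [v_3], [v_4], [v_5]
  1-simplices (8): [v_0,v_1], [v_0,v_3], [v_0,v_5], [v_1,v_3], [v_1,v_5], [v_2,v_3], [v_3,v_4], [v_4,v_5]
  2-simplices (2): [v_0,v_1,v_3], [v_0,v_1,v_5]

so the chain groups are C_0 ≅ Z^6, C_1 ≅ Z^8, C_2 ≅ Z^2.

The boundary map ∂_1: C_1 → C_0 is given by ∂[p,q] = [q] − [p].
This gives a 6×8 integer matrix of rank 5; reducing to Smith normal form yields diagonal entries (1,1,1,1,1).

∂_2: C_2 → C_1 maps a triangle to the signed sum of its edges. For instance
  ∂[v_0,v_1,v_3] = [v_1,v_3] − [v_0,v_3] + [v_0,v_1],
  ∂[v_0,v_1,v_5] = [v_1,v_5] − [v_0,v_5] + [v_0,v_1].
This gives a 8×2 integer matrix of rank 2; reducing to Smith normal form yields diagonal entries (1,1).

Reading off H_k = ker ∂_k / im ∂_{k+1}:

  H_0: rank C_0 − rank ∂_1 = 6 − 5 = 1, and the invariant factors of ∂_1 are all 1, so H_0 = Z.
  H_1: rank ker ∂_1 − rank ∂_2 = (8 − 5) − 2 = 1, and the invariant factors of ∂_2 are all 1, so H_1 = Z.
  H_2: rank ker ∂_2 − rank ∂_3 = (2 − 2) − 0 = 0, and there is no ∂_3, so H_2 = 0.

As a check, the Euler characteristic is 6 − 8 + 2 = 0, which agrees with 1 − 1 + 0 = 0.

Hence the Betti numbers are b_0 = 1, b_1 = 1, b_2 = 0.

b_0 = 1, b_1 = 1, b_2 = 0.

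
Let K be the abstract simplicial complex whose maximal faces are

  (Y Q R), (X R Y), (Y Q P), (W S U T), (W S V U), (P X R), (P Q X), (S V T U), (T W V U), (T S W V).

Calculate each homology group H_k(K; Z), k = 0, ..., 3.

We work with the vertex ordering P < Q < R < S < T < U < V < W < X < Y. The simplices of K, each written with vertices in increasing order, are:

  0-simplices (10): P, Q, R, S, T, U, V, W, X, Y
  1-simplices (20): PQ, PR, PX, PY, QR, QX, QY, RX, RY, ST, SU, SV, SW, TU, TV, TW, UV, UW, VW, XY
  2-simplices (15): PQX, PQY, PRX, QRY, RXY, STU, STV, STW, SUV, SUW, SVW, TUV, TUW, TVW, UVW
  3-simplices (5): STUV, STUW, STVW, SUVW, TUVW

giving chain groups C_0 ≅ Z^10, C_1 ≅ Z^20, C_2 ≅ Z^15, C_3 ≅ Z^5.

Boundary ∂_1: C_1 → C_0 is given by ∂[p,q] = [q] − [p].
The 10×20 boundary matrix has rank 8 and Smith normal form diag(1,1,1,1,1,1,1,1).

∂_2: C_2 → C_1 acts by ∂[p,q,r] = [q,r] − [p,r] + [p,q]. For instance
  ∂SUV = UV − SV + SU,
  ∂PQX = QX − PX + PQ.
As a 20×15 matrix over Z this has rank 11, with invariant factors (1,1,1,1,1,1,1,1,1,1,1).

∂_3: C_3 → C_2 sends each 3-simplex σ to the alternating sum Σ_i (−1)^i (σ with its i-th vertex removed). For instance
  ∂STUV = TUV − SUV + STV − STU,
  ∂SUVW = UVW − SVW + SUW − SUV.
The resulting 15×5 matrix has rank 4, and its Smith normal form has invariant factors (1,1,1,1).

From H_k ≅ ker(∂_k) / im(∂_{k+1}) we obtain:

  H_0: rank C_0 − rank ∂_1 = 10 − 8 = 2, and the invariant factors of ∂_1 are all 1, so H_0 ≅ Z^2.
  H_1: rank ker ∂_1 − rank ∂_2 = (20 − 8) − 11 = 1, and the invariant factors of ∂_2 are all 1, so H_1 ≅ Z.
  H_2: rank ker ∂_2 − rank ∂_3 = (15 − 11) − 4 = 0, and the invariant factors of ∂_3 are all 1, so H_2 ≅ 0.
  H_3: rank ker ∂_3 − rank ∂_4 = (5 − 4) − 0 = 1, and there is no ∂_4, so H_3 ≅ Z.

(K is a triangulation of the disjoint union of the 3-sphere S^3 and the Möbius band.)

H_0 ≅ Z^2,  H_1 ≅ Z,  H_2 = 0,  H_3 ≅ Z.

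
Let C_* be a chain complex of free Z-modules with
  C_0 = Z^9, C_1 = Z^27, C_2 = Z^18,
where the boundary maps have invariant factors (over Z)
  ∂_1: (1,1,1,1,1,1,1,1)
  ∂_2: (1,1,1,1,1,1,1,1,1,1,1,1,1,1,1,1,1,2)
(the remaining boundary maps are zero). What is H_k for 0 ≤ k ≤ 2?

H_0: b_0 = 9 − 0 − 8 = 1; torsion from ∂_1 factors > 1: none. So H_0 ≅ Z.
H_1: b_1 = 27 − 8 − 18 = 1; torsion from ∂_2 factors > 1: [2]. So H_1 ≅ Z ⊕ Z/2Z.
H_2: b_2 = 18 − 18 − 0 = 0; torsion from ∂_3 factors > 1: none. So H_2 ≅ 0.

H_0 ≅ Z,  H_1 ≅ Z ⊕ Z/2Z,  H_2 = 0.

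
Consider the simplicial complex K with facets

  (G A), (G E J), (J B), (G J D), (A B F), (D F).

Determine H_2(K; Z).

Take the total order A < B < D < E < F < G < J on the vertex set. Then K (dimension 2) consists of the simplices:

  0-simplices (7): A, B, D, E, F, G, J
  1-simplices (11): AB, AF, AG, BF, BJ, DF, DG, DJ, EG, EJ, GJ
  2-simplices (3): ABF, DGJ, EGJ

so the chain groups are C_0 ≅ Z^7, C_1 ≅ Z^11, C_2 ≅ Z^3.

∂_1: C_1 → C_0 maps an edge to its endpoints' difference, ∂[p,q] = q − p. For instance
  ∂BJ = J − B.
As a 7×11 matrix over Z this has rank 6, with invariant factors (1,1,1,1,1,1).

Boundary ∂_2: C_2 → C_1 acts by ∂[p,q,r] = [q,r] − [p,r] + [p,q]. For instance
  ∂ABF = BF − AF + AB,
  ∂DGJ = GJ − DJ + DG.
The 11×3 boundary matrix has rank 3 and Smith normal form diag(1,1,1).

Reading off H_k = ker ∂_k / im ∂_{k+1}:

  H_2: rank ker ∂_2 − rank ∂_3 = (3 − 3) − 0 = 0, and there is no ∂_3, so H_2 ≅ 0.

H_2 ≅ 0.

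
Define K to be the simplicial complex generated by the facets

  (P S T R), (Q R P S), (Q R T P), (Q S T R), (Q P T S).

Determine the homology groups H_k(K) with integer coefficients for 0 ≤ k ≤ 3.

Order the vertices as P < Q < R < S < T. Listing each simplex with vertices in this order, K has dimension 3 with simplices:

  0-simplices (5): P, Q, R, S, T
  1-simplices (10): PQ, PR, PS, PT, QR, QS, QT, RS, RT, ST
  2-simplices (10): PQR, PQS, PQT, PRS, PRT, PST, QRS, QRT, QST, RST
  3-simplices (5): PQRS, PQRT, PQST, PRST, QRST

Hence C_0 ≅ Z^5, C_1 ≅ Z^10, C_2 ≅ Z^10, C_3 ≅ Z^5.

Boundary ∂_1: C_1 → C_0 sends each edge [p,q] (with p < q) to q − p.
The 5×10 boundary matrix has rank 4 and Smith normal form diag(1,1,1,1).

∂_2: C_2 → C_1 maps a triangle to the signed sum of its edges. For instance
  ∂PST = ST − PT + PS,
  ∂PQT = QT − PT + PQ.
This gives a 10×10 integer matrix of rank 6; reducing to Smith normal form yields diagonal entries (1,1,1,1,1,1).

∂_3: C_3 → C_2 sends each 3-simplex σ to the alternating sum Σ_i (−1)^i (σ with its i-th vertex removed). For instance
  ∂QRST = RST − QST + QRT − QRS,
  ∂PQRT = QRT − PRT + PQT − PQR.
This gives a 10×5 integer matrix of rank 4; reducing to Smith normal form yields diagonal entries (1,1,1,1).

Now H_k = ker ∂_k / im ∂_{k+1}, so:

  H_0: rank C_0 − rank ∂_1 = 5 − 4 = 1, and the invariant factors of ∂_1 are all 1, so H_0 ≅ Z.
  H_1: rank ker ∂_1 − rank ∂_2 = (10 − 4) − 6 = 0, and the invariant factors of ∂_2 are all 1, so H_1 ≅ 0.
  H_2: rank ker ∂_2 − rank ∂_3 = (10 − 6) − 4 = 0, and the invariant factors of ∂_3 are all 1, so H_2 ≅ 0.
  H_3: rank ker ∂_3 − rank ∂_4 = (5 − 4) − 0 = 1, and there is no ∂_4, so H_3 ≅ Z.

(K is a triangulation of the 3-sphere S^3.)

H_0 ≅ Z,  H_1 = 0,  H_2 = 0,  H_3 ≅ Z.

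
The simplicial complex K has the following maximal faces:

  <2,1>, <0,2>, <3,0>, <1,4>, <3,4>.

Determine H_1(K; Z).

Take the total order 0 < 1 < 2 < 3 < 4 on the vertex set. Then K (dimension 1) consists of the simplices:

  0-simplices (5): [0], [1], [2], [3], [4]
  1-simplices (5): [0,2], [0,3], [1,2], [1,4], [3,4]

so the chain groups are C_0 ≅ Z^5, C_1 ≅ Z^5.

The boundary map ∂_1: C_1 → C_0 maps an edge to its endpoints' difference, ∂[p,q] = q − p.
As a 5×5 matrix over Z this has rank 4, with invariant factors (1,1,1,1).

Reading off H_k = ker ∂_k / im ∂_{k+1}:

  H_1: rank ker ∂_1 − rank ∂_2 = (5 − 4) − 0 = 1, and there is no ∂_2, so H_1 = Z.

H_1 = Z.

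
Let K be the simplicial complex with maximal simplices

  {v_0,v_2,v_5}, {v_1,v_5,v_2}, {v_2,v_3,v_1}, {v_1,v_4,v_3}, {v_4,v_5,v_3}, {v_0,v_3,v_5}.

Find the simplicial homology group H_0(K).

H_0 ≅ Z.

Take the total order v_0 < v_1 < v_2 < v_3 < v_4 < v_5 on the vertex set. Then K (dimension 2) consists of the simplices:

  0-simplices (6): [v_0], [v_1], [v_2], [v_3], [v_4], [v_5]
  1-simplices (12): [v_0,v_2], [v_0,v_3], [v_0,v_5], [v_1,v_2], [v_1,v_3], [v_1,v_4], [v_1,v_5], [v_2,v_3], [v_2,v_5], [v_3,v_4], [v_3,v_5], [v_4,v_5]
  2-simplices (6): [v_0,v_2,v_5], [v_0,v_3,v_5], [v_1,v_2,v_3], [v_1,v_2,v_5], [v_1,v_3,v_4], [v_3,v_4,v_5]

giving chain groups C_0 ≅ Z^6, C_1 ≅ Z^12, C_2 ≅ Z^6.

∂_1: C_1 → C_0 sends each edge [p,q] (with p < q) to q − p. For instance
  ∂[v_0,v_3] = [v_3] − [v_0].
The resulting 6×12 matrix has rank 5, and its Smith normal form has invariant factors (1,1,1,1,1).

The boundary map ∂_2: C_2 → C_1 acts by ∂[p,q,r] = [q,r] − [p,r] + [p,q]. For instance
  ∂[v_1,v_2,v_3] = [v_2,v_3] − [v_1,v_3] + [v_1,v_2],
  ∂[v_1,v_3,v_4] = [v_3,v_4] − [v_1,v_4] + [v_1,v_3].
The 12×6 boundary matrix has rank 6 and Smith normal form diag(1,1,1,1,1,1).

Computing H_k = (kernel of ∂_k) / (image of ∂_{k+1}):

  H_0: rank C_0 − rank ∂_1 = 6 − 5 = 1, and the invariant factors of ∂_1 are all 1, so H_0 = Z.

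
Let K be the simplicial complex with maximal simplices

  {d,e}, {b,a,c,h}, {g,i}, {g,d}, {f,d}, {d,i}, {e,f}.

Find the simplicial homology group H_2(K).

Fix the vertex order a < b < c < d < e < f < g < h < i and write every simplex with vertices in increasing order. Then dim K = 3 and the simplices of K are:

  0-simplices (9): a, b, c, d, e, f, g, h, i
  1-simplices (12): ab, ac, ah, bc, bh, ch, de, df, dg, di, ef, gi
  2-simplices (4): abc, abh, ach, bch
  3-simplices (1): abch

so the chain groups are C_0 ≅ Z^9, C_1 ≅ Z^12, C_2 ≅ Z^4, C_3 ≅ Z^1.

Boundary ∂_1: C_1 → C_0 maps an edge to its endpoints' difference, ∂[p,q] = q − p. For instance
  ∂dg = g − d.
This gives a 9×12 integer matrix of rank 7; reducing to Smith normal form yields diagonal entries (1,1,1,1,1,1,1).

The boundary map ∂_2: C_2 → C_1 sends each 2-simplex [p,q,r] to [q,r] − [p,r] + [p,q]. For instance
  ∂ach = ch − ah + ac,
  ∂abh = bh − ah + ab.
The resulting 12×4 matrix has rank 3, and its Smith normal form has invariant factors (1,1,1).

The boundary map ∂_3: C_3 → C_2 sends each 3-simplex σ to the alternating sum Σ_i (−1)^i (σ with its i-th vertex removed). For instance
  ∂abch = bch − ach + abh − abc.
The resulting 4×1 matrix has rank 1, and its Smith normal form has invariant factors (1).

Reading off H_k = ker ∂_k / im ∂_{k+1}:

  H_2: rank ker ∂_2 − rank ∂_3 = (4 − 3) − 1 = 0, and the invariant factors of ∂_3 are all 1, so H_2 ≅ 0.

H_2 ≅ 0.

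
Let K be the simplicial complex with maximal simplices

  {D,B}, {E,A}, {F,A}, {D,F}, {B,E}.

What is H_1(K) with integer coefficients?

Fix the vertex order A < B < D < E < F and write every simplex with vertices in increasing order. Then dim K = 1 and the simplices of K are:

  0-simplices (5): A, B, D, E, F
  1-simplices (5): AE, AF, BD, BE, DF

Hence C_0 ≅ Z^5, C_1 ≅ Z^5.

∂_1: C_1 → C_0 sends each edge [p,q] (with p < q) to q − p.
The resulting 5×5 matrix has rank 4, and its Smith normal form has invariant factors (1,1,1,1).

Computing H_k = (kernel of ∂_k) / (image of ∂_{k+1}):

  H_1: rank ker ∂_1 − rank ∂_2 = (5 − 4) − 0 = 1, and there is no ∂_2, so H_1 ≅ Z.

(K is a triangulation of the circle S^1.)

H_1 = Z.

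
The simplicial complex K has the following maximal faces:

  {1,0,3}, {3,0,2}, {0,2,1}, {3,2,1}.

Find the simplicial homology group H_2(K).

H_2 ≅ Z.

Order the vertices as 0 < 1 < 2 < 3. Listing each simplex with vertices in this order, K has dimension 2 with simplices:

  0-simplices (4): [0], [1], [2], [3]
  1-simplices (6): [0,1], [0,2], [0,3], [1,2], [1,3], [2,3]
  2-simplices (4): [0,1,2], [0,1,3], [0,2,3], [1,2,3]

so the chain groups are C_0 ≅ Z^4, C_1 ≅ Z^6, C_2 ≅ Z^4.

Boundary ∂_1: C_1 → C_0 maps an edge to its endpoints' difference, ∂[p,q] = q − p. For instance
  ∂[0,3] = [3] − [0].
The 4×6 boundary matrix has rank 3 and Smith normal form diag(1,1,1).

Boundary ∂_2: C_2 → C_1 acts by ∂[p,q,r] = [q,r] − [p,r] + [p,q]. For instance
  ∂[0,1,3] = [1,3] − [0,3] + [0,1],
  ∂[1,2,3] = [2,3] − [1,3] + [1,2].
The resulting 6×4 matrix has rank 3, and its Smith normal form has invariant factors (1,1,1).

Computing H_k = (kernel of ∂_k) / (image of ∂_{k+1}):

  H_2: rank ker ∂_2 − rank ∂_3 = (4 − 3) − 0 = 1, and there is no ∂_3, so H_2 = Z.

(K is a triangulation of the 2-sphere S^2.)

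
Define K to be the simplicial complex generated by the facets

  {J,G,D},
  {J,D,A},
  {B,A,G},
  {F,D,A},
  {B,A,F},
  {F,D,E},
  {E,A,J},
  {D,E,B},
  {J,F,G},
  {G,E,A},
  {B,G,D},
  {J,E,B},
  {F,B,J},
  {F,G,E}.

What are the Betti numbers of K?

b_0 = 1, b_1 = 2, b_2 = 1.

Order the vertices as A < B < D < E < F < G < J. Listing each simplex with vertices in this order, K has dimension 2 with simplices:

  0-simplices (7): A, B, D, E, F, G, J
  1-simplices (21): AB, AD, AE, AF, AG, AJ, BD, BE, BF, BG, BJ, DE, DF, DG, DJ, EF, EG, EJ, FG, FJ, GJ
  2-simplices (14): ABF, ABG, ADF, ADJ, AEG, AEJ, BDE, BDG, BEJ, BFJ, DEF, DGJ, EFG, FGJ

so the chain groups are C_0 ≅ Z^7, C_1 ≅ Z^21, C_2 ≅ Z^14.

Boundary ∂_1: C_1 → C_0 sends each edge [p,q] (with p < q) to q − p. For instance
  ∂BD = D − B.
The 7×21 boundary matrix has rank 6 and Smith normal form diag(1,1,1,1,1,1).

Boundary ∂_2: C_2 → C_1 maps a triangle to the signed sum of its edges. For instance
  ∂DEF = EF − DF + DE,
  ∂BEJ = EJ − BJ + BE.
The resulting 21×14 matrix has rank 13, and its Smith normal form has invariant factors (1,1,1,1,1,1,1,1,1,1,1,1,1).

Reading off H_k = ker ∂_k / im ∂_{k+1}:

  H_0: rank C_0 − rank ∂_1 = 7 − 6 = 1, and the invariant factors of ∂_1 are all 1, so H_0 ≅ Z.
  H_1: rank ker ∂_1 − rank ∂_2 = (21 − 6) − 13 = 2, and the invariant factors of ∂_2 are all 1, so H_1 ≅ Z^2.
  H_2: rank ker ∂_2 − rank ∂_3 = (14 − 13) − 0 = 1, and there is no ∂_3, so H_2 ≅ Z.

As a check, the Euler characteristic is 7 − 21 + 14 = 0, which agrees with 1 − 2 + 1 = 0.
(K is a triangulation of the torus T^2.)

Hence the Betti numbers are b_0 = 1, b_1 = 2, b_2 = 1.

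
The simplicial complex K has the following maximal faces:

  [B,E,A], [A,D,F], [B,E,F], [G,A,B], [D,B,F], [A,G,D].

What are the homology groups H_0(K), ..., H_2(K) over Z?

H_0 = Z,  H_1 = Z,  H_2 = 0.

Order the vertices as A < B < D < E < F < G. Listing each simplex with vertices in this order, K has dimension 2 with simplices:

  0-simplices (6): A, B, D, E, F, G
  1-simplices (12): AB, AD, AE, AF, AG, BD, BE, BF, BG, DF, DG, EF
  2-simplices (6): ABE, ABG, ADF, ADG, BDF, BEF

Hence C_0 ≅ Z^6, C_1 ≅ Z^12, C_2 ≅ Z^6.

∂_1: C_1 → C_0 sends each edge [p,q] (with p < q) to q − p. For instance
  ∂AG = G − A.
This gives a 6×12 integer matrix of rank 5; reducing to Smith normal form yields diagonal entries (1,1,1,1,1).

Boundary ∂_2: C_2 → C_1 sends each 2-simplex [p,q,r] to [q,r] − [p,r] + [p,q]. For instance
  ∂ADG = DG − AG + AD,
  ∂ABE = BE − AE + AB.
This gives a 12×6 integer matrix of rank 6; reducing to Smith normal form yields diagonal entries (1,1,1,1,1,1).

Reading off H_k = ker ∂_k / im ∂_{k+1}:

  H_0: rank C_0 − rank ∂_1 = 6 − 5 = 1, and the invariant factors of ∂_1 are all 1, so H_0 = Z.
  H_1: rank ker ∂_1 − rank ∂_2 = (12 − 5) − 6 = 1, and the invariant factors of ∂_2 are all 1, so H_1 = Z.
  H_2: rank ker ∂_2 − rank ∂_3 = (6 − 6) − 0 = 0, and there is no ∂_3, so H_2 = 0.

(K is a triangulation of the cylinder S^1 x I.)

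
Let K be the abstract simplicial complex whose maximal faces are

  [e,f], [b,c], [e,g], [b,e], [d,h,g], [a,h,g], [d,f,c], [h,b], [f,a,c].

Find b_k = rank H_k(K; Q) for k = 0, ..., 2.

b_0 = 1, b_1 = 4, b_2 = 0.

Fix the vertex order a < b < c < d < e < f < g < h and write every simplex with vertices in increasing order. Then dim K = 2 and the simplices of K are:

  0-simplices (8): a, b, c, d, e, f, g, h
  1-simplices (15): ac, af, ag, ah, bc, be, bh, cd, cf, df, dg, dh, ef, eg, gh
  2-simplices (4): acf, agh, cdf, dgh

Hence C_0 ≅ Z^8, C_1 ≅ Z^15, C_2 ≅ Z^4.

The boundary map ∂_1: C_1 → C_0 is given by ∂[p,q] = [q] − [p].
This gives a 8×15 integer matrix of rank 7; reducing to Smith normal form yields diagonal entries (1,1,1,1,1,1,1).

The boundary map ∂_2: C_2 → C_1 maps a triangle to the signed sum of its edges. For instance
  ∂acf = cf − af + ac,
  ∂dgh = gh − dh + dg.
The resulting 15×4 matrix has rank 4, and its Smith normal form has invariant factors (1,1,1,1).

Now H_k = ker ∂_k / im ∂_{k+1}, so:

  H_0: rank C_0 − rank ∂_1 = 8 − 7 = 1, and the invariant factors of ∂_1 are all 1, so H_0 = Z.
  H_1: rank ker ∂_1 − rank ∂_2 = (15 − 7) − 4 = 4, and the invariant factors of ∂_2 are all 1, so H_1 = Z^4.
  H_2: rank ker ∂_2 − rank ∂_3 = (4 − 4) − 0 = 0, and there is no ∂_3, so H_2 = 0.

Hence the Betti numbers are b_0 = 1, b_1 = 4, b_2 = 0.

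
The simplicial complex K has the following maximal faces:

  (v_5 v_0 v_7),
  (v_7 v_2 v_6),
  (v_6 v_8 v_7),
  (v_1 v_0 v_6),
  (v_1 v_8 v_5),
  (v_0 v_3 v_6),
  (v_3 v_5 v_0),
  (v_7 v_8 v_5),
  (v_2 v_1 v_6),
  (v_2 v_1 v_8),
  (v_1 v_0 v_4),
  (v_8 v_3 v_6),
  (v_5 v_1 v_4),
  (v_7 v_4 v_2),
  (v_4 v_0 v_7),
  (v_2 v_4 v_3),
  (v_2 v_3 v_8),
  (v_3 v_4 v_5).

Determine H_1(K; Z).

Take the total order v_0 < v_1 < v_2 < v_3 < v_4 < v_5 < v_6 < v_7 < v_8 on the vertex set. Then K (dimension 2) consists of the simplices:

  0-simplices (9): [v_0], [v_1], [v_2], [v_3], [v_4], [v_5], [v_6], [v_7], [v_8]
  1-simplices (27): (27 of them)
  2-simplices (18): (18 of them)

Hence C_0 ≅ Z^9, C_1 ≅ Z^27, C_2 ≅ Z^18.

Boundary ∂_1: C_1 → C_0 maps an edge to its endpoints' difference, ∂[p,q] = q − p. For instance
  ∂[v_0,v_1] = [v_1] − [v_0].
The resulting 9×27 matrix has rank 8, and its Smith normal form has invariant factors (1,1,1,1,1,1,1,1).

Boundary ∂_2: C_2 → C_1 sends each 2-simplex [p,q,r] to [q,r] − [p,r] + [p,q]. For instance
  ∂[v_0,v_5,v_7] = [v_5,v_7] − [v_0,v_7] + [v_0,v_5],
  ∂[v_2,v_3,v_4] = [v_3,v_4] − [v_2,v_4] + [v_2,v_3].
This gives a 27×18 integer matrix of rank 18; reducing to Smith normal form yields diagonal entries (1,1,1,1,1,1,1,1,1,1,1,1,1,1,1,1,1,2).

Reading off H_k = ker ∂_k / im ∂_{k+1}:

  H_1: rank ker ∂_1 − rank ∂_2 = (27 − 8) − 18 = 1, and ∂_2 has invariant factor 2 > 1, so H_1 ≅ Z ⊕ Z/2.

(K is a triangulation of the Klein bottle.)

H_1 ≅ Z ⊕ Z/2.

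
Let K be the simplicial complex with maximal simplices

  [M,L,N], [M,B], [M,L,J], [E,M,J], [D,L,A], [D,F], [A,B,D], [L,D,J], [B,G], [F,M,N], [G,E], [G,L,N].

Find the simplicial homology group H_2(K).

H_2 = 0.

K has 10 vertices, 21 edges, 8 triangles.
rank ∂_2 = 8, rank ∂_3 = 0 ⇒ b_2 = 8 − 8 − 0 = 0. So H_2 = 0.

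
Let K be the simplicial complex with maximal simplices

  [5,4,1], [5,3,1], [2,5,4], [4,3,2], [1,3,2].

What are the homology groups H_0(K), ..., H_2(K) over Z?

H_0 = Z,  H_1 = Z,  H_2 = 0.

We work with the vertex ordering 1 < 2 < 3 < 4 < 5. The simplices of K, each written with vertices in increasing order, are:

  0-simplices (5): [1], [2], [3], [4], [5]
  1-simplices (10): [1,2], [1,3], [1,4], [1,5], [2,3], [2,4], [2,5], [3,4], [3,5], [4,5]
  2-simplices (5): [1,2,3], [1,3,5], [1,4,5], [2,3,4], [2,4,5]

Hence C_0 ≅ Z^5, C_1 ≅ Z^10, C_2 ≅ Z^5.

The boundary map ∂_1: C_1 → C_0 is given by ∂[p,q] = [q] − [p].
This gives a 5×10 integer matrix of rank 4; reducing to Smith normal form yields diagonal entries (1,1,1,1).

The boundary map ∂_2: C_2 → C_1 acts by ∂[p,q,r] = [q,r] − [p,r] + [p,q]. For instance
  ∂[1,4,5] = [4,5] − [1,5] + [1,4],
  ∂[1,2,3] = [2,3] − [1,3] + [1,2].
As a 10×5 matrix over Z this has rank 5, with invariant factors (1,1,1,1,1).

Now H_k = ker ∂_k / im ∂_{k+1}, so:

  H_0: rank C_0 − rank ∂_1 = 5 − 4 = 1, and the invariant factors of ∂_1 are all 1, so H_0 ≅ Z.
  H_1: rank ker ∂_1 − rank ∂_2 = (10 − 4) − 5 = 1, and the invariant factors of ∂_2 are all 1, so H_1 ≅ Z.
  H_2: rank ker ∂_2 − rank ∂_3 = (5 − 5) − 0 = 0, and there is no ∂_3, so H_2 ≅ 0.

As a check, the Euler characteristic is 5 − 10 + 5 = 0, which agrees with 1 − 1 + 0 = 0.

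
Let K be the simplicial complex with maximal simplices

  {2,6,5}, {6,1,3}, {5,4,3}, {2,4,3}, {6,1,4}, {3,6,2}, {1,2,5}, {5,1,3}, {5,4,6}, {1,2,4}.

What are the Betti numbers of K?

b_0 = 1, b_1 = 0, b_2 = 0.

Order the vertices as 1 < 2 < 3 < 4 < 5 < 6. Listing each simplex with vertices in this order, K has dimension 2 with simplices:

  0-simplices (6): [1], [2], [3], [4], [5], [6]
  1-simplices (15): [1,2], [1,3], [1,4], [1,5], [1,6], [2,3], [2,4], [2,5], [2,6], [3,4], [3,5], [3,6], [4,5], [4,6], [5,6]
  2-simplices (10): [1,2,4], [1,2,5], [1,3,5], [1,3,6], [1,4,6], [2,3,4], [2,3,6], [2,5,6], [3,4,5], [4,5,6]

giving chain groups C_0 ≅ Z^6, C_1 ≅ Z^15, C_2 ≅ Z^10.

The boundary map ∂_1: C_1 → C_0 maps an edge to its endpoints' difference, ∂[p,q] = q − p.
The resulting 6×15 matrix has rank 5, and its Smith normal form has invariant factors (1,1,1,1,1).

The boundary map ∂_2: C_2 → C_1 acts by ∂[p,q,r] = [q,r] − [p,r] + [p,q]. For instance
  ∂[1,2,4] = [2,4] − [1,4] + [1,2],
  ∂[1,2,5] = [2,5] − [1,5] + [1,2].
As a 15×10 matrix over Z this has rank 10, with invariant factors (1,1,1,1,1,1,1,1,1,2).

From H_k ≅ ker(∂_k) / im(∂_{k+1}) we obtain:

  H_0: rank C_0 − rank ∂_1 = 6 − 5 = 1, and the invariant factors of ∂_1 are all 1, so H_0 ≅ Z.
  H_1: rank ker ∂_1 − rank ∂_2 = (15 − 5) − 10 = 0, and ∂_2 has invariant factor 2 > 1, so H_1 ≅ Z/2.
  H_2: rank ker ∂_2 − rank ∂_3 = (10 − 10) − 0 = 0, and there is no ∂_3, so H_2 ≅ 0.

Hence the Betti numbers are b_0 = 1, b_1 = 0, b_2 = 0.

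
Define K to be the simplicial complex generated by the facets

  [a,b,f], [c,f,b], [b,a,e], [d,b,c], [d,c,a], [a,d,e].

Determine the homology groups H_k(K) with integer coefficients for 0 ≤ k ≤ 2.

H_0 ≅ Z,  H_1 ≅ Z,  H_2 = 0.

We work with the vertex ordering a < b < c < d < e < f. The simplices of K, each written with vertices in increasing order, are:

  0-simplices (6): a, b, c, d, e, f
  1-simplices (12): ab, ac, ad, ae, af, bc, bd, be, bf, cd, cf, de
  2-simplices (6): abe, abf, acd, ade, bcd, bcf

so the chain groups are C_0 ≅ Z^6, C_1 ≅ Z^12, C_2 ≅ Z^6.

The boundary map ∂_1: C_1 → C_0 maps an edge to its endpoints' difference, ∂[p,q] = q − p. For instance
  ∂bc = c − b.
This gives a 6×12 integer matrix of rank 5; reducing to Smith normal form yields diagonal entries (1,1,1,1,1).

Boundary ∂_2: C_2 → C_1 maps a triangle to the signed sum of its edges. For instance
  ∂acd = cd − ad + ac,
  ∂ade = de − ae + ad.
This gives a 12×6 integer matrix of rank 6; reducing to Smith normal form yields diagonal entries (1,1,1,1,1,1).

From H_k ≅ ker(∂_k) / im(∂_{k+1}) we obtain:

  H_0: rank C_0 − rank ∂_1 = 6 − 5 = 1, and the invariant factors of ∂_1 are all 1, so H_0 ≅ Z.
  H_1: rank ker ∂_1 − rank ∂_2 = (12 − 5) − 6 = 1, and the invariant factors of ∂_2 are all 1, so H_1 ≅ Z.
  H_2: rank ker ∂_2 − rank ∂_3 = (6 − 6) − 0 = 0, and there is no ∂_3, so H_2 ≅ 0.

As a check, the Euler characteristic is 6 − 12 + 6 = 0, which agrees with 1 − 1 + 0 = 0.
(K is a triangulation of the cylinder S^1 x I.)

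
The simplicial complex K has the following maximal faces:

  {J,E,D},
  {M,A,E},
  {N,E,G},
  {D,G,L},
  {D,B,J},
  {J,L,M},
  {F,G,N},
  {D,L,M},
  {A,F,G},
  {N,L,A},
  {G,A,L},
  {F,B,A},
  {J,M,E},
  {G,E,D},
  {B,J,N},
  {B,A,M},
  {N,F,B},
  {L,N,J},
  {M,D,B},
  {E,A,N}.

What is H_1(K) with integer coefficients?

Fix the vertex order A < B < D < E < F < G < J < L < M < N and write every simplex with vertices in increasing order. Then dim K = 2 and the simplices of K are:

  0-simplices (10): A, B, D, E, F, G, J, L, M, N
  1-simplices (30): AB, AE, AF, AG, AL, AM, AN, BD, BF, BJ, BM, BN, DE, DG, DJ, DL, DM, EG, EJ, EM, EN, FG, FN, GL, GN, JL, JM, JN, LM, LN
  2-simplices (20): ABF, ABM, AEM, AEN, AFG, AGL, ALN, BDJ, BDM, BFN, BJN, DEG, DEJ, DGL, DLM, EGN, EJM, FGN, JLM, JLN

giving chain groups C_0 ≅ Z^10, C_1 ≅ Z^30, C_2 ≅ Z^20.

∂_1: C_1 → C_0 maps an edge to its endpoints' difference, ∂[p,q] = q − p. For instance
  ∂GL = L − G.
As a 10×30 matrix over Z this has rank 9, with invariant factors (1,1,1,1,1,1,1,1,1).

The boundary map ∂_2: C_2 → C_1 maps a triangle to the signed sum of its edges. For instance
  ∂AGL = GL − AL + AG,
  ∂BJN = JN − BN + BJ.
This gives a 30×20 integer matrix of rank 20; reducing to Smith normal form yields diagonal entries (1,1,1,1,1,1,1,1,1,1,1,1,1,1,1,1,1,1,1,2).

Computing H_k = (kernel of ∂_k) / (image of ∂_{k+1}):

  H_1: rank ker ∂_1 − rank ∂_2 = (30 − 9) − 20 = 1, and ∂_2 has invariant factor 2 > 1, so H_1 = Z × Z/2.

H_1 ≅ Z × Z/2.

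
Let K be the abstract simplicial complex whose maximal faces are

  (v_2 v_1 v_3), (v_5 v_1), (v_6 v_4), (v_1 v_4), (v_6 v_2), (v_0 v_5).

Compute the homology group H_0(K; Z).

H_0 = Z.

We work with the vertex ordering v_0 < v_1 < v_2 < v_3 < v_4 < v_5 < v_6. The simplices of K, each written with vertices in increasing order, are:

  0-simplices (7): [v_0], [v_1], [v_2], [v_3], [v_4], [v_5], [v_6]
  1-simplices (8): [v_0,v_5], [v_1,v_2], [v_1,v_3], [v_1,v_4], [v_1,v_5], [v_2,v_3], [v_2,v_6], [v_4,v_6]
  2-simplices (1): [v_1,v_2,v_3]

so the chain groups are C_0 ≅ Z^7, C_1 ≅ Z^8, C_2 ≅ Z^1.

Boundary ∂_1: C_1 → C_0 maps an edge to its endpoints' difference, ∂[p,q] = q − p.
The 7×8 boundary matrix has rank 6 and Smith normal form diag(1,1,1,1,1,1).

The boundary map ∂_2: C_2 → C_1 maps a triangle to the signed sum of its edges. For instance
  ∂[v_1,v_2,v_3] = [v_2,v_3] − [v_1,v_3] + [v_1,v_2].
The 8×1 boundary matrix has rank 1 and Smith normal form diag(1).

Reading off H_k = ker ∂_k / im ∂_{k+1}:

  H_0: rank C_0 − rank ∂_1 = 7 − 6 = 1, and the invariant factors of ∂_1 are all 1, so H_0 ≅ Z.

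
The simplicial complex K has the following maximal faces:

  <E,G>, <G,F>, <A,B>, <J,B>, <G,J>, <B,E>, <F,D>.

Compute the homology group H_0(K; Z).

Order the vertices as A < B < D < E < F < G < J. Listing each simplex with vertices in this order, K has dimension 1 with simplices:

  0-simplices (7): A, B, D, E, F, G, J
  1-simplices (7): AB, BE, BJ, DF, EG, FG, GJ

so the chain groups are C_0 ≅ Z^7, C_1 ≅ Z^7.

Boundary ∂_1: C_1 → C_0 sends each edge [p,q] (with p < q) to q − p.
As a 7×7 matrix over Z this has rank 6, with invariant factors (1,1,1,1,1,1).

Now H_k = ker ∂_k / im ∂_{k+1}, so:

  H_0: rank C_0 − rank ∂_1 = 7 − 6 = 1, and the invariant factors of ∂_1 are all 1, so H_0 = Z.

H_0 = Z.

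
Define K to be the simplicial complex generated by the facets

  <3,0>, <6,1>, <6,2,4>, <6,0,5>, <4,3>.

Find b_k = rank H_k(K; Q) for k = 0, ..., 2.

Take the total order 0 < 1 < 2 < 3 < 4 < 5 < 6 on the vertex set. Then K (dimension 2) consists of the simplices:

  0-simplices (7): [0], [1], [2], [3], [4], [5], [6]
  1-simplices (9): [0,3], [0,5], [0,6], [1,6], [2,4], [2,6], [3,4], [4,6], [5,6]
  2-simplices (2): [0,5,6], [2,4,6]

so the chain groups are C_0 ≅ Z^7, C_1 ≅ Z^9, C_2 ≅ Z^2.

∂_1: C_1 → C_0 maps an edge to its endpoints' difference, ∂[p,q] = q − p. For instance
  ∂[3,4] = [4] − [3].
As a 7×9 matrix over Z this has rank 6, with invariant factors (1,1,1,1,1,1).

∂_2: C_2 → C_1 sends each 2-simplex [p,q,r] to [q,r] − [p,r] + [p,q]. For instance
  ∂[0,5,6] = [5,6] − [0,6] + [0,5],
  ∂[2,4,6] = [4,6] − [2,6] + [2,4].
The 9×2 boundary matrix has rank 2 and Smith normal form diag(1,1).

From H_k ≅ ker(∂_k) / im(∂_{k+1}) we obtain:

  H_0: rank C_0 − rank ∂_1 = 7 − 6 = 1, and the invariant factors of ∂_1 are all 1, so H_0 ≅ Z.
  H_1: rank ker ∂_1 − rank ∂_2 = (9 − 6) − 2 = 1, and the invariant factors of ∂_2 are all 1, so H_1 ≅ Z.
  H_2: rank ker ∂_2 − rank ∂_3 = (2 − 2) − 0 = 0, and there is no ∂_3, so H_2 ≅ 0.

Hence the Betti numbers are b_0 = 1, b_1 = 1, b_2 = 0.

b_0 = 1, b_1 = 1, b_2 = 0.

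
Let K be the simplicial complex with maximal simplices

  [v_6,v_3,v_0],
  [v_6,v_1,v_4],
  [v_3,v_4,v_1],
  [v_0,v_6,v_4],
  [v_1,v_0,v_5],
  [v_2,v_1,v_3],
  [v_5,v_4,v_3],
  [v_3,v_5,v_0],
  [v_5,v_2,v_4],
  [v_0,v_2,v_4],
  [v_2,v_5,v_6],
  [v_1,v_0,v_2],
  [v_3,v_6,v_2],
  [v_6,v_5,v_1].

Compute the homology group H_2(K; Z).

Order the vertices as v_0 < v_1 < v_2 < v_3 < v_4 < v_5 < v_6. Listing each simplex with vertices in this order, K has dimension 2 with simplices:

  0-simplices (7): [v_0], [v_1], [v_2], [v_3], [v_4], [v_5], [v_6]
  1-simplices (21): (21 of them)
  2-simplices (14): (14 of them)

giving chain groups C_0 ≅ Z^7, C_1 ≅ Z^21, C_2 ≅ Z^14.

Boundary ∂_1: C_1 → C_0 is given by ∂[p,q] = [q] − [p]. For instance
  ∂[v_0,v_3] = [v_3] − [v_0].
The resulting 7×21 matrix has rank 6, and its Smith normal form has invariant factors (1,1,1,1,1,1).

Boundary ∂_2: C_2 → C_1 maps a triangle to the signed sum of its edges. For instance
  ∂[v_2,v_3,v_6] = [v_3,v_6] − [v_2,v_6] + [v_2,v_3],
  ∂[v_0,v_2,v_4] = [v_2,v_4] − [v_0,v_4] + [v_0,v_2].
As a 21×14 matrix over Z this has rank 13, with invariant factors (1,1,1,1,1,1,1,1,1,1,1,1,1).

Computing H_k = (kernel of ∂_k) / (image of ∂_{k+1}):

  H_2: rank ker ∂_2 − rank ∂_3 = (14 − 13) − 0 = 1, and there is no ∂_3, so H_2 = Z.

(K is a triangulation of the torus T^2.)

H_2 ≅ Z.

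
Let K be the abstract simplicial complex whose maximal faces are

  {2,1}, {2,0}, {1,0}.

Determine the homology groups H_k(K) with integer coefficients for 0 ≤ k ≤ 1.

H_0 = Z,  H_1 = Z.

Take the total order 0 < 1 < 2 on the vertex set. Then K (dimension 1) consists of the simplices:

  0-simplices (3): [0], [1], [2]
  1-simplices (3): [0,1], [0,2], [1,2]

Hence C_0 ≅ Z^3, C_1 ≅ Z^3.

∂_1: C_1 → C_0 maps an edge to its endpoints' difference, ∂[p,q] = q − p. For instance
  ∂[0,2] = [2] − [0].
This gives a 3×3 integer matrix of rank 2; reducing to Smith normal form yields diagonal entries (1,1).

Reading off H_k = ker ∂_k / im ∂_{k+1}:

  H_0: rank C_0 − rank ∂_1 = 3 − 2 = 1, and the invariant factors of ∂_1 are all 1, so H_0 = Z.
  H_1: rank ker ∂_1 − rank ∂_2 = (3 − 2) − 0 = 1, and there is no ∂_2, so H_1 = Z.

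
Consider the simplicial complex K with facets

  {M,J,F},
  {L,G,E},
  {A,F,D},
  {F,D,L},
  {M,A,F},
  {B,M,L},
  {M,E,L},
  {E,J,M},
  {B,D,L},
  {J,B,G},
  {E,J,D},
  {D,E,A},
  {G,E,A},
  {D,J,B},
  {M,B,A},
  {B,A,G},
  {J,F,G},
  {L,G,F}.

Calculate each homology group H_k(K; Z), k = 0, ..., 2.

H_0 ≅ Z,  H_1 ≅ Z^2,  H_2 ≅ Z.

Take the total order A < B < D < E < F < G < J < L < M on the vertex set. Then K (dimension 2) consists of the simplices:

  0-simplices (9): A, B, D, E, F, G, J, L, M
  1-simplices (27): AB, AD, AE, AF, AG, AM, BD, BG, BJ, BL, BM, DE, DF, DJ, DL, EG, EJ, EL, EM, FG, FJ, FL, FM, GJ, GL, JM, LM
  2-simplices (18): ABG, ABM, ADE, ADF, AEG, AFM, BDJ, BDL, BGJ, BLM, DEJ, DFL, EGL, EJM, ELM, FGJ, FGL, FJM

Hence C_0 ≅ Z^9, C_1 ≅ Z^27, C_2 ≅ Z^18.

∂_1: C_1 → C_0 sends each edge [p,q] (with p < q) to q − p. For instance
  ∂FG = G − F.
This gives a 9×27 integer matrix of rank 8; reducing to Smith normal form yields diagonal entries (1,1,1,1,1,1,1,1).

The boundary map ∂_2: C_2 → C_1 maps a triangle to the signed sum of its edges. For instance
  ∂EJM = JM − EM + EJ,
  ∂BDJ = DJ − BJ + BD.
As a 27×18 matrix over Z this has rank 17, with invariant factors (1,1,1,1,1,1,1,1,1,1,1,1,1,1,1,1,1).

Computing H_k = (kernel of ∂_k) / (image of ∂_{k+1}):

  H_0: rank C_0 − rank ∂_1 = 9 − 8 = 1, and the invariant factors of ∂_1 are all 1, so H_0 ≅ Z.
  H_1: rank ker ∂_1 − rank ∂_2 = (27 − 8) − 17 = 2, and the invariant factors of ∂_2 are all 1, so H_1 ≅ Z^2.
  H_2: rank ker ∂_2 − rank ∂_3 = (18 − 17) − 0 = 1, and there is no ∂_3, so H_2 ≅ Z.

(K is a triangulation of the torus T^2.)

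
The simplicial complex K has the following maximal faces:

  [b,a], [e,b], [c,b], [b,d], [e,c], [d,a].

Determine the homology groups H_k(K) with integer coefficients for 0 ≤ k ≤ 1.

Fix the vertex order a < b < c < d < e and write every simplex with vertices in increasing order. Then dim K = 1 and the simplices of K are:

  0-simplices (5): a, b, c, d, e
  1-simplices (6): ab, ad, bc, bd, be, ce

so the chain groups are C_0 ≅ Z^5, C_1 ≅ Z^6.

The boundary map ∂_1: C_1 → C_0 is given by ∂[p,q] = [q] − [p]. For instance
  ∂ad = d − a.
The resulting 5×6 matrix has rank 4, and its Smith normal form has invariant factors (1,1,1,1).

Computing H_k = (kernel of ∂_k) / (image of ∂_{k+1}):

  H_0: rank C_0 − rank ∂_1 = 5 − 4 = 1, and the invariant factors of ∂_1 are all 1, so H_0 ≅ Z.
  H_1: rank ker ∂_1 − rank ∂_2 = (6 − 4) − 0 = 2, and there is no ∂_2, so H_1 ≅ Z^2.

H_0 = Z,  H_1 = Z^2.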